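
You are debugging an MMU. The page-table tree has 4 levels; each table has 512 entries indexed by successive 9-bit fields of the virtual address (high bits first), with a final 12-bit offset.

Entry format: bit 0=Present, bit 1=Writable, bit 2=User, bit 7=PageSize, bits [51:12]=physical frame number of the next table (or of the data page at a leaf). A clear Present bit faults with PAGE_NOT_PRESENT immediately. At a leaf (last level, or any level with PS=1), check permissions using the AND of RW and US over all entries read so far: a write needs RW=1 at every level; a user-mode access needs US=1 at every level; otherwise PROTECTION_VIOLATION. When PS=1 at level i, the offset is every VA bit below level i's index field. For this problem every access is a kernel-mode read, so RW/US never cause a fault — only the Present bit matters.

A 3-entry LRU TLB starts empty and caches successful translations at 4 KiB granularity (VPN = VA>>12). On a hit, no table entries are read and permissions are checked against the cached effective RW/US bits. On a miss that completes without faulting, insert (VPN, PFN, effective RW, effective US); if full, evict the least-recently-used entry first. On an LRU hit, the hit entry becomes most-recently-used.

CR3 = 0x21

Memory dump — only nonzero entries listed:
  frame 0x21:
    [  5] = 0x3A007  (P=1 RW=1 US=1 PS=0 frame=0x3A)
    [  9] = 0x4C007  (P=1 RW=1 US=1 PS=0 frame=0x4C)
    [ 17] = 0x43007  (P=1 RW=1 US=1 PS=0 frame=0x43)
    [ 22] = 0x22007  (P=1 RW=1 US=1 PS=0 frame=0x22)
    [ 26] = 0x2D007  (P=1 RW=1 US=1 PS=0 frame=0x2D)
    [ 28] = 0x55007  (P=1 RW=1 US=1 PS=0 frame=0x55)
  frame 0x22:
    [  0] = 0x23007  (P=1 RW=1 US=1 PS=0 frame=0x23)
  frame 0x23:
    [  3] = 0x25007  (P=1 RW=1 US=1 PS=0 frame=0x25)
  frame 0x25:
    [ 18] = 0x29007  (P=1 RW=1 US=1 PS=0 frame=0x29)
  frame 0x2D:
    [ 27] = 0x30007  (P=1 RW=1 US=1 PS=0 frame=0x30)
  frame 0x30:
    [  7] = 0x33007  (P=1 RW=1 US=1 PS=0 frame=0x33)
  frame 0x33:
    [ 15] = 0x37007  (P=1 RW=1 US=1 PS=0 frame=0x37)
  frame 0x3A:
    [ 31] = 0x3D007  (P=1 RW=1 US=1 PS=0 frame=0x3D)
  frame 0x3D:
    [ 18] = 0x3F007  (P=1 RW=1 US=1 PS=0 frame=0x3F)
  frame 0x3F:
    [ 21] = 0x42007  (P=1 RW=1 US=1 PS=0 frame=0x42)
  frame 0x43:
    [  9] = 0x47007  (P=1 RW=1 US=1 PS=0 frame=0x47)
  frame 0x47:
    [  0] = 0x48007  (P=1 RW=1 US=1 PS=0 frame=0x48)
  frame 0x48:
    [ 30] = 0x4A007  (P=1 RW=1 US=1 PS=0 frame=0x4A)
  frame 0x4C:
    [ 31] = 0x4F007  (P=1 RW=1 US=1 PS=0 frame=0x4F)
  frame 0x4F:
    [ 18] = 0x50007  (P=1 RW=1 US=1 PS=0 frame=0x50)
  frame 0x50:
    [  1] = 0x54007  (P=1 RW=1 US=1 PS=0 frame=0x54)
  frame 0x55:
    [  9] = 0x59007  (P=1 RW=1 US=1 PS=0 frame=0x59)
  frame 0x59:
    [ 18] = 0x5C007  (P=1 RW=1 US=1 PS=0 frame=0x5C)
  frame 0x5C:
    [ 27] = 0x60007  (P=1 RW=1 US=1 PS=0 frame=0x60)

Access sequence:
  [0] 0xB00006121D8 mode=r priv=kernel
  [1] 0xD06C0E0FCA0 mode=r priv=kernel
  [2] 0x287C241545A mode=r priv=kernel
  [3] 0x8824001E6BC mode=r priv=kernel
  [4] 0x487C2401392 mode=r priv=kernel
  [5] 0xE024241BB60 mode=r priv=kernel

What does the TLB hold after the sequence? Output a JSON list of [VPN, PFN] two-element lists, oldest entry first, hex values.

Walk each access:
#0 VA=0xB00006121D8 (r,kernel):
  [0] read 0x21 idx=22: raw=0x22007 flags P=1 W=1 U=1 S=0
  [1] read 0x22 idx=0: raw=0x23007 flags P=1 W=1 U=1 S=0
  [2] read 0x23 idx=3: raw=0x25007 flags P=1 W=1 U=1 S=0
  [3] read 0x25 idx=18: raw=0x29007 flags P=1 W=1 U=1 S=0
  ⇒ phys 0x291D8  [4 reads]
#1 VA=0xD06C0E0FCA0 (r,kernel):
  [0] read 0x21 idx=26: raw=0x2D007 flags P=1 W=1 U=1 S=0
  [1] read 0x2D idx=27: raw=0x30007 flags P=1 W=1 U=1 S=0
  [2] read 0x30 idx=7: raw=0x33007 flags P=1 W=1 U=1 S=0
  [3] read 0x33 idx=15: raw=0x37007 flags P=1 W=1 U=1 S=0
  ⇒ phys 0x37CA0  [4 reads]
#2 VA=0x287C241545A (r,kernel):
  [0] read 0x21 idx=5: raw=0x3A007 flags P=1 W=1 U=1 S=0
  [1] read 0x3A idx=31: raw=0x3D007 flags P=1 W=1 U=1 S=0
  [2] read 0x3D idx=18: raw=0x3F007 flags P=1 W=1 U=1 S=0
  [3] read 0x3F idx=21: raw=0x42007 flags P=1 W=1 U=1 S=0
  ⇒ phys 0x4245A  [4 reads]
#3 VA=0x8824001E6BC (r,kernel):
  [0] read 0x21 idx=17: raw=0x43007 flags P=1 W=1 U=1 S=0
  [1] read 0x43 idx=9: raw=0x47007 flags P=1 W=1 U=1 S=0
  [2] read 0x47 idx=0: raw=0x48007 flags P=1 W=1 U=1 S=0
  [3] read 0x48 idx=30: raw=0x4A007 flags P=1 W=1 U=1 S=0
  ⇒ phys 0x4A6BC  [4 reads]
#4 VA=0x487C2401392 (r,kernel):
  [0] read 0x21 idx=9: raw=0x4C007 flags P=1 W=1 U=1 S=0
  [1] read 0x4C idx=31: raw=0x4F007 flags P=1 W=1 U=1 S=0
  [2] read 0x4F idx=18: raw=0x50007 flags P=1 W=1 U=1 S=0
  [3] read 0x50 idx=1: raw=0x54007 flags P=1 W=1 U=1 S=0
  ⇒ phys 0x54392  [4 reads]
#5 VA=0xE024241BB60 (r,kernel):
  [0] read 0x21 idx=28: raw=0x55007 flags P=1 W=1 U=1 S=0
  [1] read 0x55 idx=9: raw=0x59007 flags P=1 W=1 U=1 S=0
  [2] read 0x59 idx=18: raw=0x5C007 flags P=1 W=1 U=1 S=0
  [3] read 0x5C idx=27: raw=0x60007 flags P=1 W=1 U=1 S=0
  ⇒ phys 0x60B60  [4 reads]

TLB: [["0x8824001E", "0x4A"], ["0x487C2401", "0x54"], ["0xE024241B", "0x60"]]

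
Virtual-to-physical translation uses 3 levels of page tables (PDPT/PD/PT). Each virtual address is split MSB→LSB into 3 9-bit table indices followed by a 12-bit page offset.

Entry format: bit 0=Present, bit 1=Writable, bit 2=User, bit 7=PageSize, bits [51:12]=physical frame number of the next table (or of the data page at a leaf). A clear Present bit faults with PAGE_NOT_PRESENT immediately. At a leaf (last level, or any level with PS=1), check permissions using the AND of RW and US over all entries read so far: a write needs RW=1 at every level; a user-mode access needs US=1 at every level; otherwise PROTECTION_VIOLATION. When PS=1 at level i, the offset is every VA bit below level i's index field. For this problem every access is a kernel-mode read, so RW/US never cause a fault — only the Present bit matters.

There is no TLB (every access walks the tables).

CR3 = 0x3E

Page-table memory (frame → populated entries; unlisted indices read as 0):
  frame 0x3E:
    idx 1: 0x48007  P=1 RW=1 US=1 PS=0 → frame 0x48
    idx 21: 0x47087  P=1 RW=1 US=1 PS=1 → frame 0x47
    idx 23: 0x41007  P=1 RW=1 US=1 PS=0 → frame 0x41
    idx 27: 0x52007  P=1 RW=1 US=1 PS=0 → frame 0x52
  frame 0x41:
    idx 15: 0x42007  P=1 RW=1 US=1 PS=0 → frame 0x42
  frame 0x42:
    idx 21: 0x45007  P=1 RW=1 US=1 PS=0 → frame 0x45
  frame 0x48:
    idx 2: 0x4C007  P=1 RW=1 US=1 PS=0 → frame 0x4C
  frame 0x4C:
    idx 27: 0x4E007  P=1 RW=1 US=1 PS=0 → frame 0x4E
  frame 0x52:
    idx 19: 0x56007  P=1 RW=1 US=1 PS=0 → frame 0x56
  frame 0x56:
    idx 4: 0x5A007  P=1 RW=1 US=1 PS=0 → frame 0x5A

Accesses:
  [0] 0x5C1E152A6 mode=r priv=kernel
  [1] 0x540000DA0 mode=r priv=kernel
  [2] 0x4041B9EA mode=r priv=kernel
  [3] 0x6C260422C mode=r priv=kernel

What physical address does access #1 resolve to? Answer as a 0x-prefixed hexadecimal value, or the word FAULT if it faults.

Per-access translation:
#0 VA=0x5C1E152A6 (r,kernel):
  L0 @0x3E[23] → 0x41007  P=1,RW=1,US=1,PS=0
  L1 @0x41[15] → 0x42007  P=1,RW=1,US=1,PS=0
  L2 @0x42[21] → 0x45007  P=1,RW=1,US=1,PS=0
  ⇒ phys 0x452A6  [3 reads]
#1 VA=0x540000DA0 (r,kernel):
  L0 @0x3E[21] → 0x47087  P=1,RW=1,US=1,PS=1
  ⇒ phys 0x47DA0 (huge @L0)  [1 reads]
#2 VA=0x4041B9EA (r,kernel):
  L0 @0x3E[1] → 0x48007  P=1,RW=1,US=1,PS=0
  L1 @0x48[2] → 0x4C007  P=1,RW=1,US=1,PS=0
  L2 @0x4C[27] → 0x4E007  P=1,RW=1,US=1,PS=0
  ⇒ phys 0x4E9EA  [3 reads]
#3 VA=0x6C260422C (r,kernel):
  L0 @0x3E[27] → 0x52007  P=1,RW=1,US=1,PS=0
  L1 @0x52[19] → 0x56007  P=1,RW=1,US=1,PS=0
  L2 @0x56[4] → 0x5A007  P=1,RW=1,US=1,PS=0
  ⇒ phys 0x5A22C  [3 reads]

Access #1 PA: 0x47DA0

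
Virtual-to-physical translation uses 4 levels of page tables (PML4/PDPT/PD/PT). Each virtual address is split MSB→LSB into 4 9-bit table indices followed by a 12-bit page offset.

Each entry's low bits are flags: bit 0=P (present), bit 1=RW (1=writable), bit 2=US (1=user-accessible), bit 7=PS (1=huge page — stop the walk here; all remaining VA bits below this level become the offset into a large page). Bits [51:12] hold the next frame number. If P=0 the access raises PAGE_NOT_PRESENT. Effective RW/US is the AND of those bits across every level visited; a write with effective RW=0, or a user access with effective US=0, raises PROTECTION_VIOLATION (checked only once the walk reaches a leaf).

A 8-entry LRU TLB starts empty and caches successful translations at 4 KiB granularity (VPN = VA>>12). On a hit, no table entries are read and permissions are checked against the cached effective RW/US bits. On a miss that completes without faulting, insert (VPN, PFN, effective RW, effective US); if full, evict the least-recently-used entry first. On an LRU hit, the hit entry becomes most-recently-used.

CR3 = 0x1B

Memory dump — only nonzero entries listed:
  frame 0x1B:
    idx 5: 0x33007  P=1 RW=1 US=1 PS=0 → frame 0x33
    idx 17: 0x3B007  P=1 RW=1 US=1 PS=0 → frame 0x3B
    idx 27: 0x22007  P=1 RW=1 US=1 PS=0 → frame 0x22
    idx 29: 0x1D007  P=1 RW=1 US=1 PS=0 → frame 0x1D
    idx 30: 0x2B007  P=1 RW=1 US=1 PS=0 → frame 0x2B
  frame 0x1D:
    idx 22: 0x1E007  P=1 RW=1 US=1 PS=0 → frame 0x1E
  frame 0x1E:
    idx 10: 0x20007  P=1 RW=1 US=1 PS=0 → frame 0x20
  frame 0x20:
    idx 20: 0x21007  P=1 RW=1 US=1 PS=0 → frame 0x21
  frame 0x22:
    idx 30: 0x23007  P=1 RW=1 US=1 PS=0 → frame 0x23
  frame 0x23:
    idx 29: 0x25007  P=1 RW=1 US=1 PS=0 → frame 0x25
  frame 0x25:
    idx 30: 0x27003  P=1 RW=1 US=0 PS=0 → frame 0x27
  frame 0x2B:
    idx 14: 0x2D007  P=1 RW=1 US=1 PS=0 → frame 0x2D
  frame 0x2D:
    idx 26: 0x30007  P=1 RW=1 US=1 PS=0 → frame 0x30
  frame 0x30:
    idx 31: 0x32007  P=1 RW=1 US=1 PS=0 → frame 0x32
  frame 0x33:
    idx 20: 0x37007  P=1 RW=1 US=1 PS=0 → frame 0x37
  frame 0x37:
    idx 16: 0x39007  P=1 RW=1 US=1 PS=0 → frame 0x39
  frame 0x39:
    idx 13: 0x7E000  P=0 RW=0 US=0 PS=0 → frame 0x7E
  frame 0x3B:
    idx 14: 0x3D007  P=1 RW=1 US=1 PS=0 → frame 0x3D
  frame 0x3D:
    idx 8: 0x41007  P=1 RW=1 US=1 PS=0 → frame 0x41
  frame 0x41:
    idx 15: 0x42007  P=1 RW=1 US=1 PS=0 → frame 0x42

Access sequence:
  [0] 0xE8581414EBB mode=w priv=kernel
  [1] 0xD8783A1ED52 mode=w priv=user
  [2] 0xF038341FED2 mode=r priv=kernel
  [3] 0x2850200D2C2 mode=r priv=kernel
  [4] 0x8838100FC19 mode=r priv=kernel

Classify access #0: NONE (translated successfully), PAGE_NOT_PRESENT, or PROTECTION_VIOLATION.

Walk each access:
#0 VA=0xE8581414EBB (w,kernel):
  L0: frame=0x1B idx=29 entry=0x1D007 [P=1 RW=1 US=1 PS=0]
  L1: frame=0x1D idx=22 entry=0x1E007 [P=1 RW=1 US=1 PS=0]
  L2: frame=0x1E idx=10 entry=0x20007 [P=1 RW=1 US=1 PS=0]
  L3: frame=0x20 idx=20 entry=0x21007 [P=1 RW=1 US=1 PS=0]
  ✓ 0x21EBB  — 4 lookups
#1 VA=0xD8783A1ED52 (w,user):
  L0: frame=0x1B idx=27 entry=0x22007 [P=1 RW=1 US=1 PS=0]
  L1: frame=0x22 idx=30 entry=0x23007 [P=1 RW=1 US=1 PS=0]
  L2: frame=0x23 idx=29 entry=0x25007 [P=1 RW=1 US=1 PS=0]
  L3: frame=0x25 idx=30 entry=0x27003 [P=1 RW=1 US=0 PS=0]
  → PROTECTION_VIOLATION  (4 entries read)
#2 VA=0xF038341FED2 (r,kernel):
  L0: frame=0x1B idx=30 entry=0x2B007 [P=1 RW=1 US=1 PS=0]
  L1: frame=0x2B idx=14 entry=0x2D007 [P=1 RW=1 US=1 PS=0]
  L2: frame=0x2D idx=26 entry=0x30007 [P=1 RW=1 US=1 PS=0]
  L3: frame=0x30 idx=31 entry=0x32007 [P=1 RW=1 US=1 PS=0]
  ✓ 0x32ED2  — 4 lookups
#3 VA=0x2850200D2C2 (r,kernel):
  L0: frame=0x1B idx=5 entry=0x33007 [P=1 RW=1 US=1 PS=0]
  L1: frame=0x33 idx=20 entry=0x37007 [P=1 RW=1 US=1 PS=0]
  L2: frame=0x37 idx=16 entry=0x39007 [P=1 RW=1 US=1 PS=0]
  L3: frame=0x39 idx=13 entry=0x7E000 [P=0 RW=0 US=0 PS=0]
  → PAGE_NOT_PRESENT  (4 entries read)
#4 VA=0x8838100FC19 (r,kernel):
  L0: frame=0x1B idx=17 entry=0x3B007 [P=1 RW=1 US=1 PS=0]
  L1: frame=0x3B idx=14 entry=0x3D007 [P=1 RW=1 US=1 PS=0]
  L2: frame=0x3D idx=8 entry=0x41007 [P=1 RW=1 US=1 PS=0]
  L3: frame=0x41 idx=15 entry=0x42007 [P=1 RW=1 US=1 PS=0]
  ✓ 0x42C19  — 4 lookups

Access #0 fault: NONE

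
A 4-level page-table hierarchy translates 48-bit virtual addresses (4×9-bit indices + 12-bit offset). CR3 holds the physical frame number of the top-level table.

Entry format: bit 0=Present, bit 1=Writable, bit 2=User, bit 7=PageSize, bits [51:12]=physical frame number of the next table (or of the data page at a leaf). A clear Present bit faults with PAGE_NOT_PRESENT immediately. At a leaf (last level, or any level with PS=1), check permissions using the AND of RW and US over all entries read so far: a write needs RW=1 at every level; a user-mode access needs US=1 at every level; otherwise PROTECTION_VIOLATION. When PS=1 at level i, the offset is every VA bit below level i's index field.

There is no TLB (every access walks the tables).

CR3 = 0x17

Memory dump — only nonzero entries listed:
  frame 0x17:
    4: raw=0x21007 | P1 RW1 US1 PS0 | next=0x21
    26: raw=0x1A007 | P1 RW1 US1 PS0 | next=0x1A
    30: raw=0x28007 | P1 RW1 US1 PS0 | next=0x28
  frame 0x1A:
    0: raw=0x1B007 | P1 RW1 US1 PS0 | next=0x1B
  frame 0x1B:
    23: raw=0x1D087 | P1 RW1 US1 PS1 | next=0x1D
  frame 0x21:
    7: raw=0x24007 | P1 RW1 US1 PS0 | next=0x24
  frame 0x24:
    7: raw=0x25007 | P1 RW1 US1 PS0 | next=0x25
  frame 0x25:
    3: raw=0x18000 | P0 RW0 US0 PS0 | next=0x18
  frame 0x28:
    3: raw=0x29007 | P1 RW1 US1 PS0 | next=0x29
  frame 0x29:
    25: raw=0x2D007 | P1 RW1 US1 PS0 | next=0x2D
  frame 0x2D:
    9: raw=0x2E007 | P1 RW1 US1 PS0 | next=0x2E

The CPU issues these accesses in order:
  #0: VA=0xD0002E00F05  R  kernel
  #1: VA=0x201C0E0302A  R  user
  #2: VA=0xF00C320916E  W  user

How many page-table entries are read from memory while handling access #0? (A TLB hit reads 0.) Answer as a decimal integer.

Walk each access:
#0 VA=0xD0002E00F05 (r,kernel):
  lvl0: tbl 0x17, slot 26 ⇒ 0x1A007 (P1/RW1/US1/PS0)
  lvl1: tbl 0x1A, slot 0 ⇒ 0x1B007 (P1/RW1/US1/PS0)
  lvl2: tbl 0x1B, slot 23 ⇒ 0x1D087 (P1/RW1/US1/PS1)
  → PA=0x1DF05 (huge @L2)  (3 entries read)
#1 VA=0x201C0E0302A (r,user):
  lvl0: tbl 0x17, slot 4 ⇒ 0x21007 (P1/RW1/US1/PS0)
  lvl1: tbl 0x21, slot 7 ⇒ 0x24007 (P1/RW1/US1/PS0)
  lvl2: tbl 0x24, slot 7 ⇒ 0x25007 (P1/RW1/US1/PS0)
  lvl3: tbl 0x25, slot 3 ⇒ 0x18000 (P0/RW0/US0/PS0)
  ⇒ fault: PAGE_NOT_PRESENT  — 4 lookups
#2 VA=0xF00C320916E (w,user):
  lvl0: tbl 0x17, slot 30 ⇒ 0x28007 (P1/RW1/US1/PS0)
  lvl1: tbl 0x28, slot 3 ⇒ 0x29007 (P1/RW1/US1/PS0)
  lvl2: tbl 0x29, slot 25 ⇒ 0x2D007 (P1/RW1/US1/PS0)
  lvl3: tbl 0x2D, slot 9 ⇒ 0x2E007 (P1/RW1/US1/PS0)
  → PA=0x2E16E  (4 entries read)

Entries read for #0: 3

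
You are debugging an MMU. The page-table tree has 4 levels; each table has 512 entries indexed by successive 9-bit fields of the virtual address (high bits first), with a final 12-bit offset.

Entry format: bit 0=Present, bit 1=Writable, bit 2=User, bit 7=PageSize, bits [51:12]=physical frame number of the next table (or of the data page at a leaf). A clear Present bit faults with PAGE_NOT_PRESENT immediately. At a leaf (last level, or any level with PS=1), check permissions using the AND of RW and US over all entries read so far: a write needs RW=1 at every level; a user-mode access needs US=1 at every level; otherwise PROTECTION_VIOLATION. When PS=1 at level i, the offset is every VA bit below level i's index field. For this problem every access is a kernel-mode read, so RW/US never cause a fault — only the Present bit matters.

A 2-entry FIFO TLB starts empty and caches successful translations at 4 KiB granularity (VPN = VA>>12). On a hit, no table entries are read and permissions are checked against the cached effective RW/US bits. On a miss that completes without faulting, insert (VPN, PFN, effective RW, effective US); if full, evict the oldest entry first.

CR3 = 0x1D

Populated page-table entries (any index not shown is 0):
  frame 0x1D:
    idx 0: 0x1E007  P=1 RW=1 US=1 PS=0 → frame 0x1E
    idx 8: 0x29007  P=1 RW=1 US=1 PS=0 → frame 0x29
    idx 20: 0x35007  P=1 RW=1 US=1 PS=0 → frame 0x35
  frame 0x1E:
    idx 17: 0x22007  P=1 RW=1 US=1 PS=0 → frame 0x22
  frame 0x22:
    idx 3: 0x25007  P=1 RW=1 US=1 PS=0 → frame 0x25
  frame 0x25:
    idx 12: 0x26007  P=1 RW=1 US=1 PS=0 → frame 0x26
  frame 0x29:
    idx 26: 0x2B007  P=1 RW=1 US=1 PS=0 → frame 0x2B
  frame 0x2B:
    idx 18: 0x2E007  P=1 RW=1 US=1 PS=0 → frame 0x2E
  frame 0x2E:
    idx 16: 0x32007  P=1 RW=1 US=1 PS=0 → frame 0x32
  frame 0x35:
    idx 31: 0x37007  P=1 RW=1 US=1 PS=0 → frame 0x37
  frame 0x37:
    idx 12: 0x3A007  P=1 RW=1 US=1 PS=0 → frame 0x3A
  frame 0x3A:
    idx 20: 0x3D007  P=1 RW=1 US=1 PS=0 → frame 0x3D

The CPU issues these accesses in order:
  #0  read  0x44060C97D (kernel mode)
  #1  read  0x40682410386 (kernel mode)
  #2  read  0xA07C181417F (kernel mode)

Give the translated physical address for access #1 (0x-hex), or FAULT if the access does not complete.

Per-access translation:
#0 VA=0x44060C97D (r,kernel):
  lvl0: tbl 0x1D, slot 0 ⇒ 0x1E007 (P1/RW1/US1/PS0)
  lvl1: tbl 0x1E, slot 17 ⇒ 0x22007 (P1/RW1/US1/PS0)
  lvl2: tbl 0x22, slot 3 ⇒ 0x25007 (P1/RW1/US1/PS0)
  lvl3: tbl 0x25, slot 12 ⇒ 0x26007 (P1/RW1/US1/PS0)
  → PA=0x2697D  (4 entries read)
#1 VA=0x40682410386 (r,kernel):
  lvl0: tbl 0x1D, slot 8 ⇒ 0x29007 (P1/RW1/US1/PS0)
  lvl1: tbl 0x29, slot 26 ⇒ 0x2B007 (P1/RW1/US1/PS0)
  lvl2: tbl 0x2B, slot 18 ⇒ 0x2E007 (P1/RW1/US1/PS0)
  lvl3: tbl 0x2E, slot 16 ⇒ 0x32007 (P1/RW1/US1/PS0)
  → PA=0x32386  (4 entries read)
#2 VA=0xA07C181417F (r,kernel):
  lvl0: tbl 0x1D, slot 20 ⇒ 0x35007 (P1/RW1/US1/PS0)
  lvl1: tbl 0x35, slot 31 ⇒ 0x37007 (P1/RW1/US1/PS0)
  lvl2: tbl 0x37, slot 12 ⇒ 0x3A007 (P1/RW1/US1/PS0)
  lvl3: tbl 0x3A, slot 20 ⇒ 0x3D007 (P1/RW1/US1/PS0)
  → PA=0x3D17F  (4 entries read)

Access #1 PA: 0x32386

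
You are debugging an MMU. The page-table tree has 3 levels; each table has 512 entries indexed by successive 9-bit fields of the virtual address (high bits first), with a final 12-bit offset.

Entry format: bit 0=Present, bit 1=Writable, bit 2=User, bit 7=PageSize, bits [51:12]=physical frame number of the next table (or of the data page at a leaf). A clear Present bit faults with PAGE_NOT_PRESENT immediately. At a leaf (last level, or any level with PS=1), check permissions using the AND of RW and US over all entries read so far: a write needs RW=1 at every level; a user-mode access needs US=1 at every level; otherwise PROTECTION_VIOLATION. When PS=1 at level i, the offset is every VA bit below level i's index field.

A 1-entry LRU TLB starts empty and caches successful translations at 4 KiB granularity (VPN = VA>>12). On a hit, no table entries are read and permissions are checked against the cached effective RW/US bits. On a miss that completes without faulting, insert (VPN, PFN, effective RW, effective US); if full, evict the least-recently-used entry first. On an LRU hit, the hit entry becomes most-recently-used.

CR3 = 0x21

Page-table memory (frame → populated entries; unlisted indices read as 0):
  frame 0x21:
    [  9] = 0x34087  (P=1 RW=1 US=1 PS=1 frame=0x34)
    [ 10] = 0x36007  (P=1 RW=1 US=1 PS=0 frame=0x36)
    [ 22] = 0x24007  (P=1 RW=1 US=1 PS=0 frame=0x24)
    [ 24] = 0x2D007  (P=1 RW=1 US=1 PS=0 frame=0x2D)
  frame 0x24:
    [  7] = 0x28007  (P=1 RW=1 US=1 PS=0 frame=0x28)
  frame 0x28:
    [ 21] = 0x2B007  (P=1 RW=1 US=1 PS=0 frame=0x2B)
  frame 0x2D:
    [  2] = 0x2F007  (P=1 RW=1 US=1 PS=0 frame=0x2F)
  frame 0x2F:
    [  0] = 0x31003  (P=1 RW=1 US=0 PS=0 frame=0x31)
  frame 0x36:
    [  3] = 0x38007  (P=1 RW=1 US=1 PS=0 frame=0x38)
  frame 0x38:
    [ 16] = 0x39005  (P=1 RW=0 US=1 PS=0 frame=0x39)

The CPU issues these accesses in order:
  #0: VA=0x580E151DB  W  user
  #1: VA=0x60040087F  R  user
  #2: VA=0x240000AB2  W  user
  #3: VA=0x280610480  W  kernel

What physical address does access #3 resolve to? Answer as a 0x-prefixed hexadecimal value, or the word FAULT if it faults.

Per-access translation:
#0 VA=0x580E151DB (w,user):
  L0: frame=0x21 idx=22 entry=0x24007 [P=1 RW=1 US=1 PS=0]
  L1: frame=0x24 idx=7 entry=0x28007 [P=1 RW=1 US=1 PS=0]
  L2: frame=0x28 idx=21 entry=0x2B007 [P=1 RW=1 US=1 PS=0]
  → PA=0x2B1DB  (3 entries read)
#1 VA=0x60040087F (r,user):
  L0: frame=0x21 idx=24 entry=0x2D007 [P=1 RW=1 US=1 PS=0]
  L1: frame=0x2D idx=2 entry=0x2F007 [P=1 RW=1 US=1 PS=0]
  L2: frame=0x2F idx=0 entry=0x31003 [P=1 RW=1 US=0 PS=0]
  ⇒ fault: PROTECTION_VIOLATION  — 3 lookups
#2 VA=0x240000AB2 (w,user):
  L0: frame=0x21 idx=9 entry=0x34087 [P=1 RW=1 US=1 PS=1]
  → PA=0x34AB2 (huge @L0)  (1 entries read)
#3 VA=0x280610480 (w,kernel):
  L0: frame=0x21 idx=10 entry=0x36007 [P=1 RW=1 US=1 PS=0]
  L1: frame=0x36 idx=3 entry=0x38007 [P=1 RW=1 US=1 PS=0]
  L2: frame=0x38 idx=16 entry=0x39005 [P=1 RW=0 US=1 PS=0]
  ⇒ fault: PROTECTION_VIOLATION  — 3 lookups

Access #3 PA: FAULT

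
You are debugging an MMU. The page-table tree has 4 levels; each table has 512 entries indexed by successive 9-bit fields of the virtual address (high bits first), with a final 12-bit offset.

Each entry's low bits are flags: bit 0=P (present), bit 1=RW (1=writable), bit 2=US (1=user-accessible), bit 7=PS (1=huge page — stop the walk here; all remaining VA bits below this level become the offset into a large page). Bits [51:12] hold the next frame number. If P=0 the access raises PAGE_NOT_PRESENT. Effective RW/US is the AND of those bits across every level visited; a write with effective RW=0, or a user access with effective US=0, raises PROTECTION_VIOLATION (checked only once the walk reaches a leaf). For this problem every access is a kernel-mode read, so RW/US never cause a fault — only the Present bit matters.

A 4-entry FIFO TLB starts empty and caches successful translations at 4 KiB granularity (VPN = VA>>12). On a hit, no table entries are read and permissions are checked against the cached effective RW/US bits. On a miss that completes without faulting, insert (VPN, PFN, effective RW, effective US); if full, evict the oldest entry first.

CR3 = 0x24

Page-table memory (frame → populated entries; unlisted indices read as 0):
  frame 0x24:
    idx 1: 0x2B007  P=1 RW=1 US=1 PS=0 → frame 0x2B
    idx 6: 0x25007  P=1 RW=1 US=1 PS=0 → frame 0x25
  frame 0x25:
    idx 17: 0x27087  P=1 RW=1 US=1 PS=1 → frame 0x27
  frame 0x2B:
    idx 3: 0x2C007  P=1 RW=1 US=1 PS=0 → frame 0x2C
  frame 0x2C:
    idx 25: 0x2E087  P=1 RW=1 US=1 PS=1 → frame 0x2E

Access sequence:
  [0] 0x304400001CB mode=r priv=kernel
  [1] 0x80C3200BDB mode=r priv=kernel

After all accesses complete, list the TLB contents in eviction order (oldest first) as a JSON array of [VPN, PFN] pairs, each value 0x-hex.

Trace:
#0 VA=0x304400001CB (r,kernel):
  L0 @0x24[6] → 0x25007  P=1,RW=1,US=1,PS=0
  L1 @0x25[17] → 0x27087  P=1,RW=1,US=1,PS=1
  → PA=0x271CB (huge @L1)  (2 entries read)
#1 VA=0x80C3200BDB (r,kernel):
  L0 @0x24[1] → 0x2B007  P=1,RW=1,US=1,PS=0
  L1 @0x2B[3] → 0x2C007  P=1,RW=1,US=1,PS=0
  L2 @0x2C[25] → 0x2E087  P=1,RW=1,US=1,PS=1
  → PA=0x2EBDB (huge @L2)  (3 entries read)

TLB: [["0x30440000", "0x27"], ["0x80C3200", "0x2E"]]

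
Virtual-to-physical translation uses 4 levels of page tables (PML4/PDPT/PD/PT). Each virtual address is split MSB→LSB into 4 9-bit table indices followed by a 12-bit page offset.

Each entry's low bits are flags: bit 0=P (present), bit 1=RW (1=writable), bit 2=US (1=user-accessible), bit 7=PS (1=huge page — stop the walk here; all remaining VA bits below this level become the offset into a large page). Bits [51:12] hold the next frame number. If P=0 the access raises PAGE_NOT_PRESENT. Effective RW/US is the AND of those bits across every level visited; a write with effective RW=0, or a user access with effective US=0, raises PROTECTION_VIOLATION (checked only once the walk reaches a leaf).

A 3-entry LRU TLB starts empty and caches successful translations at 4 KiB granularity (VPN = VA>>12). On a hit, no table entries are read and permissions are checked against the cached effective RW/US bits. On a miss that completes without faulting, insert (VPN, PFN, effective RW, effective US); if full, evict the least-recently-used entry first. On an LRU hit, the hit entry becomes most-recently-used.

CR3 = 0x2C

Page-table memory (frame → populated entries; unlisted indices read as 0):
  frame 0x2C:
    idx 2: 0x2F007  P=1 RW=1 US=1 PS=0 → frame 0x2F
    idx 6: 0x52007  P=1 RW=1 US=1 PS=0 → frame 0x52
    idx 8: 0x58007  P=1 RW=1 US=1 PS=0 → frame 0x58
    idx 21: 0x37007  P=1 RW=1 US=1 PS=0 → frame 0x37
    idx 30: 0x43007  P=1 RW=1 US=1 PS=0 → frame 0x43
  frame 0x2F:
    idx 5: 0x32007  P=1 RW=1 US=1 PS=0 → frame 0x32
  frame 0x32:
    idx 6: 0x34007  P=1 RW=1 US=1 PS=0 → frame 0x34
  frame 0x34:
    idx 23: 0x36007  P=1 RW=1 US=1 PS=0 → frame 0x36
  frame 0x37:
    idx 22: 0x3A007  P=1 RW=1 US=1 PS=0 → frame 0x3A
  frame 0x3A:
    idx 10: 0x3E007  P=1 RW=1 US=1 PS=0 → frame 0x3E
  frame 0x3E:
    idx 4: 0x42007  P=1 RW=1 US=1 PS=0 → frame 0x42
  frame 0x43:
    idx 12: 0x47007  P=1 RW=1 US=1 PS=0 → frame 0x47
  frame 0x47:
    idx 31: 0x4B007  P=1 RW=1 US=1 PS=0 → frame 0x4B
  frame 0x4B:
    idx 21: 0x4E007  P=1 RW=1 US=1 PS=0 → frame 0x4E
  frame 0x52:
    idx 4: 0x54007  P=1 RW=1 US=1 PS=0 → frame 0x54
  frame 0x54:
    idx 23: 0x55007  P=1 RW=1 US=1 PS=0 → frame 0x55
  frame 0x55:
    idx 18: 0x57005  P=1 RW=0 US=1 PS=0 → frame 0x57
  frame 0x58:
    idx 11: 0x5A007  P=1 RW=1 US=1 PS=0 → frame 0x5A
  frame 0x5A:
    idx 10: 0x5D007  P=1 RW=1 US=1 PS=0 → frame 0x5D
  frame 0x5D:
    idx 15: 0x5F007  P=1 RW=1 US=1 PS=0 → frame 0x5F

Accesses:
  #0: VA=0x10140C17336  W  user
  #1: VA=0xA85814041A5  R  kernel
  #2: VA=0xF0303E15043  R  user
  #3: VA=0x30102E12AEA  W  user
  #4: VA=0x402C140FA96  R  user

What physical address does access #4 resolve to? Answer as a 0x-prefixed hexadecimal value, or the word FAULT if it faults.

Walk each access:
#0 VA=0x10140C17336 (w,user):
  L0 @0x2C[2] → 0x2F007  P=1,RW=1,US=1,PS=0
  L1 @0x2F[5] → 0x32007  P=1,RW=1,US=1,PS=0
  L2 @0x32[6] → 0x34007  P=1,RW=1,US=1,PS=0
  L3 @0x34[23] → 0x36007  P=1,RW=1,US=1,PS=0
  → PA=0x36336  (4 entries read)
#1 VA=0xA85814041A5 (r,kernel):
  L0 @0x2C[21] → 0x37007  P=1,RW=1,US=1,PS=0
  L1 @0x37[22] → 0x3A007  P=1,RW=1,US=1,PS=0
  L2 @0x3A[10] → 0x3E007  P=1,RW=1,US=1,PS=0
  L3 @0x3E[4] → 0x42007  P=1,RW=1,US=1,PS=0
  → PA=0x421A5  (4 entries read)
#2 VA=0xF0303E15043 (r,user):
  L0 @0x2C[30] → 0x43007  P=1,RW=1,US=1,PS=0
  L1 @0x43[12] → 0x47007  P=1,RW=1,US=1,PS=0
  L2 @0x47[31] → 0x4B007  P=1,RW=1,US=1,PS=0
  L3 @0x4B[21] → 0x4E007  P=1,RW=1,US=1,PS=0
  → PA=0x4E043  (4 entries read)
#3 VA=0x30102E12AEA (w,user):
  L0 @0x2C[6] → 0x52007  P=1,RW=1,US=1,PS=0
  L1 @0x52[4] → 0x54007  P=1,RW=1,US=1,PS=0
  L2 @0x54[23] → 0x55007  P=1,RW=1,US=1,PS=0
  L3 @0x55[18] → 0x57005  P=1,RW=0,US=1,PS=0
  → PROTECTION_VIOLATION  (4 entries read)
#4 VA=0x402C140FA96 (r,user):
  L0 @0x2C[8] → 0x58007  P=1,RW=1,US=1,PS=0
  L1 @0x58[11] → 0x5A007  P=1,RW=1,US=1,PS=0
  L2 @0x5A[10] → 0x5D007  P=1,RW=1,US=1,PS=0
  L3 @0x5D[15] → 0x5F007  P=1,RW=1,US=1,PS=0
  → PA=0x5FA96  (4 entries read)

Access #4 PA: 0x5FA96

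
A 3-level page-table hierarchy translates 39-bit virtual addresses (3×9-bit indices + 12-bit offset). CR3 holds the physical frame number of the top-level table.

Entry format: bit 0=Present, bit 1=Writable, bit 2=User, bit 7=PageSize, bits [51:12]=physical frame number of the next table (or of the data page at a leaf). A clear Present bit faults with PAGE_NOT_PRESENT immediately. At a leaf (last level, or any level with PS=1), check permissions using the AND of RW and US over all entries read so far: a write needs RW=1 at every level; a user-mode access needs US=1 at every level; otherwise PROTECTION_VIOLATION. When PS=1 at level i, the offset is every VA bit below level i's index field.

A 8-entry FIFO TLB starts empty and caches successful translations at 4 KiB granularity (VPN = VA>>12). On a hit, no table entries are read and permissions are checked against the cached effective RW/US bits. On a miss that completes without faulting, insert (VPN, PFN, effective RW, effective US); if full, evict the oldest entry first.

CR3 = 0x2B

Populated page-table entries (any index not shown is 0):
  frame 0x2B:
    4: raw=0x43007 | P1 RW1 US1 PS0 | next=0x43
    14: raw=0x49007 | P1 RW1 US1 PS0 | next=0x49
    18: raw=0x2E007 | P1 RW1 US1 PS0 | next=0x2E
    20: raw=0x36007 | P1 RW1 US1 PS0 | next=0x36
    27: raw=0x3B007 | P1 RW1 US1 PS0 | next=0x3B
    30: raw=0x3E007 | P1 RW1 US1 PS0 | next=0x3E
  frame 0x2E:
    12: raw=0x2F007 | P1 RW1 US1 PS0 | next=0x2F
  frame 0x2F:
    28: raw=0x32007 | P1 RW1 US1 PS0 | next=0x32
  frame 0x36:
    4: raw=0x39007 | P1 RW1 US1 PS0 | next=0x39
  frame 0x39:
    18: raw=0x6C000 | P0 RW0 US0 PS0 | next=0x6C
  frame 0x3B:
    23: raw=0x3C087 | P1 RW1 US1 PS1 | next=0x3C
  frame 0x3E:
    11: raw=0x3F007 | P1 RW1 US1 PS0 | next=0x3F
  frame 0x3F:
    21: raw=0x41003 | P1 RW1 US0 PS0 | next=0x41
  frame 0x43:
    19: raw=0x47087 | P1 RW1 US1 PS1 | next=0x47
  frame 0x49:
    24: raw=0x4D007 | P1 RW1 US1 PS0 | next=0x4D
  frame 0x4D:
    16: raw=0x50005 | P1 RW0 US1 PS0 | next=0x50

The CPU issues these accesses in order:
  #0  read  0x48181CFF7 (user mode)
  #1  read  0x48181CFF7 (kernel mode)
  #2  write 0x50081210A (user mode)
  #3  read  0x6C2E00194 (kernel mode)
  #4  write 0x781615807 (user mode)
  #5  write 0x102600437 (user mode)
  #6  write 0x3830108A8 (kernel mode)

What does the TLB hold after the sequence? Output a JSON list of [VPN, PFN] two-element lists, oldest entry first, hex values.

Trace:
#0 VA=0x48181CFF7 (r,user):
  [0] read 0x2B idx=18: raw=0x2E007 flags P=1 W=1 U=1 S=0
  [1] read 0x2E idx=12: raw=0x2F007 flags P=1 W=1 U=1 S=0
  [2] read 0x2F idx=28: raw=0x32007 flags P=1 W=1 U=1 S=0
  ⇒ phys 0x32FF7  [3 reads]
#1 VA=0x48181CFF7 (r,kernel):
  TLB hit vpn=0x48181C → PA=0x32FF7
#2 VA=0x50081210A (w,user):
  [0] read 0x2B idx=20: raw=0x36007 flags P=1 W=1 U=1 S=0
  [1] read 0x36 idx=4: raw=0x39007 flags P=1 W=1 U=1 S=0
  [2] read 0x39 idx=18: raw=0x6C000 flags P=0 W=0 U=0 S=0
  ✗ PAGE_NOT_PRESENT  [3 reads]
#3 VA=0x6C2E00194 (r,kernel):
  [0] read 0x2B idx=27: raw=0x3B007 flags P=1 W=1 U=1 S=0
  [1] read 0x3B idx=23: raw=0x3C087 flags P=1 W=1 U=1 S=1
  ⇒ phys 0x3C194 (huge @L1)  [2 reads]
#4 VA=0x781615807 (w,user):
  [0] read 0x2B idx=30: raw=0x3E007 flags P=1 W=1 U=1 S=0
  [1] read 0x3E idx=11: raw=0x3F007 flags P=1 W=1 U=1 S=0
  [2] read 0x3F idx=21: raw=0x41003 flags P=1 W=1 U=0 S=0
  ✗ PROTECTION_VIOLATION  [3 reads]
#5 VA=0x102600437 (w,user):
  [0] read 0x2B idx=4: raw=0x43007 flags P=1 W=1 U=1 S=0
  [1] read 0x43 idx=19: raw=0x47087 flags P=1 W=1 U=1 S=1
  ⇒ phys 0x47437 (huge @L1)  [2 reads]
#6 VA=0x3830108A8 (w,kernel):
  [0] read 0x2B idx=14: raw=0x49007 flags P=1 W=1 U=1 S=0
  [1] read 0x49 idx=24: raw=0x4D007 flags P=1 W=1 U=1 S=0
  [2] read 0x4D idx=16: raw=0x50005 flags P=1 W=0 U=1 S=0
  ✗ PROTECTION_VIOLATION  [3 reads]

TLB: [["0x48181C", "0x32"], ["0x6C2E00", "0x3C"], ["0x102600", "0x47"]]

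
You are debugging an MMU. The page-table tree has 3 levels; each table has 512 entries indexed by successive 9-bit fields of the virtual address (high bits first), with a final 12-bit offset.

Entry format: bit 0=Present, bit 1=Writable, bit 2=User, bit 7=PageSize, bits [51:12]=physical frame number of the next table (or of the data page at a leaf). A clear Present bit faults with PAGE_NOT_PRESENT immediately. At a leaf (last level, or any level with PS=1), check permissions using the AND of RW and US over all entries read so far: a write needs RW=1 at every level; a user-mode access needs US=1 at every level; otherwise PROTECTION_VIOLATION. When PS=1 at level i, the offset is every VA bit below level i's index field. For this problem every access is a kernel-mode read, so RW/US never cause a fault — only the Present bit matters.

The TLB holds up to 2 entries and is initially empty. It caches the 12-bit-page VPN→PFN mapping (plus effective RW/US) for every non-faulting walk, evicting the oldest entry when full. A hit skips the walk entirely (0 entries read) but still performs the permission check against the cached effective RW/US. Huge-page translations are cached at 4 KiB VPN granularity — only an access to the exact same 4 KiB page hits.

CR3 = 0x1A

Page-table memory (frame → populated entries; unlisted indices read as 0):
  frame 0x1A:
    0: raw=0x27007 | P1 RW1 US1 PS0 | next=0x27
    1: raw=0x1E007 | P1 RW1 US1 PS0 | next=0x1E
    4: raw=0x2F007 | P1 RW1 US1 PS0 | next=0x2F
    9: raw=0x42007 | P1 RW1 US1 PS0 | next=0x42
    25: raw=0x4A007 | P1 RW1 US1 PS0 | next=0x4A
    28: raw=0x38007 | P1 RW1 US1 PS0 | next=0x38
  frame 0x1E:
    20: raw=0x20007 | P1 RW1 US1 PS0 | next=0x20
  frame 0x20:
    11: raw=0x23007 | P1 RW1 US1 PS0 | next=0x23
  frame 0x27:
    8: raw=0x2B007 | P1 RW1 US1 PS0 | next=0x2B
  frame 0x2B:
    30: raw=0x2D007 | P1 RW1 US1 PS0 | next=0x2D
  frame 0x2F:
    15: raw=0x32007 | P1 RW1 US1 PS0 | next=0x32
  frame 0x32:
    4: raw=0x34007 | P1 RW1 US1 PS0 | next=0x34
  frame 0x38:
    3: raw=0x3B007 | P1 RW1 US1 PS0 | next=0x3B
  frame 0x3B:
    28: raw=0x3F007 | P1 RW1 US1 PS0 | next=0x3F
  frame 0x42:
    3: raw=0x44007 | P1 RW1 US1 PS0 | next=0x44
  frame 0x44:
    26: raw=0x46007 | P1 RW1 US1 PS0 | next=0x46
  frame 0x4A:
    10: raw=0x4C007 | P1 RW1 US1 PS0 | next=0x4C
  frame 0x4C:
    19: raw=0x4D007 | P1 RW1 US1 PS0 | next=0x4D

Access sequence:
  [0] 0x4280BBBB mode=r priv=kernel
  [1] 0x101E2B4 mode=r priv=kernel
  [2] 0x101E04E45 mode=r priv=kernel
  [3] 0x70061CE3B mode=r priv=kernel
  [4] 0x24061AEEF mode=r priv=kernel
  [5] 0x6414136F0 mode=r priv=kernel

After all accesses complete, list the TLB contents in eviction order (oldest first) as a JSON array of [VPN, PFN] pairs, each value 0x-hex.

Trace:
#0 VA=0x4280BBBB (r,kernel):
  L0 @0x1A[1] → 0x1E007  P=1,RW=1,US=1,PS=0
  L1 @0x1E[20] → 0x20007  P=1,RW=1,US=1,PS=0
  L2 @0x20[11] → 0x23007  P=1,RW=1,US=1,PS=0
  ✓ 0x23BBB  — 3 lookups
#1 VA=0x101E2B4 (r,kernel):
  L0 @0x1A[0] → 0x27007  P=1,RW=1,US=1,PS=0
  L1 @0x27[8] → 0x2B007  P=1,RW=1,US=1,PS=0
  L2 @0x2B[30] → 0x2D007  P=1,RW=1,US=1,PS=0
  ✓ 0x2D2B4  — 3 lookups
#2 VA=0x101E04E45 (r,kernel):
  L0 @0x1A[4] → 0x2F007  P=1,RW=1,US=1,PS=0
  L1 @0x2F[15] → 0x32007  P=1,RW=1,US=1,PS=0
  L2 @0x32[4] → 0x34007  P=1,RW=1,US=1,PS=0
  ✓ 0x34E45  — 3 lookups
#3 VA=0x70061CE3B (r,kernel):
  L0 @0x1A[28] → 0x38007  P=1,RW=1,US=1,PS=0
  L1 @0x38[3] → 0x3B007  P=1,RW=1,US=1,PS=0
  L2 @0x3B[28] → 0x3F007  P=1,RW=1,US=1,PS=0
  ✓ 0x3FE3B  — 3 lookups
#4 VA=0x24061AEEF (r,kernel):
  L0 @0x1A[9] → 0x42007  P=1,RW=1,US=1,PS=0
  L1 @0x42[3] → 0x44007  P=1,RW=1,US=1,PS=0
  L2 @0x44[26] → 0x46007  P=1,RW=1,US=1,PS=0
  ✓ 0x46EEF  — 3 lookups
#5 VA=0x6414136F0 (r,kernel):
  L0 @0x1A[25] → 0x4A007  P=1,RW=1,US=1,PS=0
  L1 @0x4A[10] → 0x4C007  P=1,RW=1,US=1,PS=0
  L2 @0x4C[19] → 0x4D007  P=1,RW=1,US=1,PS=0
  ✓ 0x4D6F0  — 3 lookups

TLB: [["0x24061A", "0x46"], ["0x641413", "0x4D"]]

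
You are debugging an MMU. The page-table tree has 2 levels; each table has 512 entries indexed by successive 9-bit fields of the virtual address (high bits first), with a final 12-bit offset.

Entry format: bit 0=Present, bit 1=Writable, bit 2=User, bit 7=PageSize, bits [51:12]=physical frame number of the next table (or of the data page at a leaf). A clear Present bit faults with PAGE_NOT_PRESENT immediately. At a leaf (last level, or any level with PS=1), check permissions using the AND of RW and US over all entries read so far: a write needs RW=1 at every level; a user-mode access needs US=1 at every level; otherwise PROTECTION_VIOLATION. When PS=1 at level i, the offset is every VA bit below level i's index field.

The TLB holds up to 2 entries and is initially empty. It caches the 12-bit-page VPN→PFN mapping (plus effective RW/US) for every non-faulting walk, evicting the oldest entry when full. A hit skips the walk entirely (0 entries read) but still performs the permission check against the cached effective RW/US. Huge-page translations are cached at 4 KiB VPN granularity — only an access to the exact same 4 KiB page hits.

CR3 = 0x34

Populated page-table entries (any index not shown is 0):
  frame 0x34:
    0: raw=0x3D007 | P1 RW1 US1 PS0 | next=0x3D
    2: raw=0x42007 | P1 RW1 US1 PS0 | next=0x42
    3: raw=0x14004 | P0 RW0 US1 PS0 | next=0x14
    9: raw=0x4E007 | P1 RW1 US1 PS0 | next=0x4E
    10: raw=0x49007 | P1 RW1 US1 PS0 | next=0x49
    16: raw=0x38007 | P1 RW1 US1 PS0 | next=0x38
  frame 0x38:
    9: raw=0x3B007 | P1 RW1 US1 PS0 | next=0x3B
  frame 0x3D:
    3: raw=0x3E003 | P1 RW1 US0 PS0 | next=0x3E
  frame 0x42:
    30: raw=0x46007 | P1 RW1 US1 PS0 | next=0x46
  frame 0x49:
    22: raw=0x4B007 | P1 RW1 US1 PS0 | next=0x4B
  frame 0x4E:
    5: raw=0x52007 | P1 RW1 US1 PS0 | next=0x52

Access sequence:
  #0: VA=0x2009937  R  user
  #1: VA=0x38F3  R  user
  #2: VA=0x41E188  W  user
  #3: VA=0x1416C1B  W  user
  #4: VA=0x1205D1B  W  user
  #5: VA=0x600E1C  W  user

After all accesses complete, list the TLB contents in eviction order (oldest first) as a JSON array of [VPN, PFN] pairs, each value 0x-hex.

Per-access translation:
#0 VA=0x2009937 (r,user):
  L0 @0x34[16] → 0x38007  P=1,RW=1,US=1,PS=0
  L1 @0x38[9] → 0x3B007  P=1,RW=1,US=1,PS=0
  ✓ 0x3B937  — 2 lookups
#1 VA=0x38F3 (r,user):
  L0 @0x34[0] → 0x3D007  P=1,RW=1,US=1,PS=0
  L1 @0x3D[3] → 0x3E003  P=1,RW=1,US=0,PS=0
  ⇒ fault: PROTECTION_VIOLATION  — 2 lookups
#2 VA=0x41E188 (w,user):
  L0 @0x34[2] → 0x42007  P=1,RW=1,US=1,PS=0
  L1 @0x42[30] → 0x46007  P=1,RW=1,US=1,PS=0
  ✓ 0x46188  — 2 lookups
#3 VA=0x1416C1B (w,user):
  L0 @0x34[10] → 0x49007  P=1,RW=1,US=1,PS=0
  L1 @0x49[22] → 0x4B007  P=1,RW=1,US=1,PS=0
  ✓ 0x4BC1B  — 2 lookups
#4 VA=0x1205D1B (w,user):
  L0 @0x34[9] → 0x4E007  P=1,RW=1,US=1,PS=0
  L1 @0x4E[5] → 0x52007  P=1,RW=1,US=1,PS=0
  ✓ 0x52D1B  — 2 lookups
#5 VA=0x600E1C (w,user):
  L0 @0x34[3] → 0x14004  P=0,RW=0,US=1,PS=0
  ⇒ fault: PAGE_NOT_PRESENT  — 1 lookups

TLB: [["0x1416", "0x4B"], ["0x1205", "0x52"]]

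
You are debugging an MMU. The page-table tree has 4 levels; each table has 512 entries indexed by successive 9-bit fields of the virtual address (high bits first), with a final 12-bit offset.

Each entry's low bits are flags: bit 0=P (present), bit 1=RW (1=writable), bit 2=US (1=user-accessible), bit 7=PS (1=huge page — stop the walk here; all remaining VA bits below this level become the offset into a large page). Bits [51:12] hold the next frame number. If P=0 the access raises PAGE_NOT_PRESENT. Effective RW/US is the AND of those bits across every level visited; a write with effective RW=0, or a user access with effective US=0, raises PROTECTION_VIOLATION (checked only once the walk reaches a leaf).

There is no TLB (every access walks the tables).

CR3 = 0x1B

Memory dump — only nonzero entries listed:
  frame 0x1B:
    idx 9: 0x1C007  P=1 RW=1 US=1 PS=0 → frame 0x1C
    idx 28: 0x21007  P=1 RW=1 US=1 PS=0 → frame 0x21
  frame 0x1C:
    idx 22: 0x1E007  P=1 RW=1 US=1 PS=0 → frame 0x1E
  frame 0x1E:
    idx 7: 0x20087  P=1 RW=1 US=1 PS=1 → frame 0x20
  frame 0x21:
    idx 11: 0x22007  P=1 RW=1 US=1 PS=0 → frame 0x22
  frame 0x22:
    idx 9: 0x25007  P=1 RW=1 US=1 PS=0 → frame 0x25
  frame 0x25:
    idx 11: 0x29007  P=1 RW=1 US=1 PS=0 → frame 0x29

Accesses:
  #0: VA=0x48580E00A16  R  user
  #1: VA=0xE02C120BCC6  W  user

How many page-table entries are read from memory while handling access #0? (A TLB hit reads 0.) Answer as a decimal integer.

Trace:
#0 VA=0x48580E00A16 (r,user):
  lvl0: tbl 0x1B, slot 9 ⇒ 0x1C007 (P1/RW1/US1/PS0)
  lvl1: tbl 0x1C, slot 22 ⇒ 0x1E007 (P1/RW1/US1/PS0)
  lvl2: tbl 0x1E, slot 7 ⇒ 0x20087 (P1/RW1/US1/PS1)
  ✓ 0x20A16 (huge @L2)  — 3 lookups
#1 VA=0xE02C120BCC6 (w,user):
  lvl0: tbl 0x1B, slot 28 ⇒ 0x21007 (P1/RW1/US1/PS0)
  lvl1: tbl 0x21, slot 11 ⇒ 0x22007 (P1/RW1/US1/PS0)
  lvl2: tbl 0x22, slot 9 ⇒ 0x25007 (P1/RW1/US1/PS0)
  lvl3: tbl 0x25, slot 11 ⇒ 0x29007 (P1/RW1/US1/PS0)
  ✓ 0x29CC6  — 4 lookups

Entries read for #0: 3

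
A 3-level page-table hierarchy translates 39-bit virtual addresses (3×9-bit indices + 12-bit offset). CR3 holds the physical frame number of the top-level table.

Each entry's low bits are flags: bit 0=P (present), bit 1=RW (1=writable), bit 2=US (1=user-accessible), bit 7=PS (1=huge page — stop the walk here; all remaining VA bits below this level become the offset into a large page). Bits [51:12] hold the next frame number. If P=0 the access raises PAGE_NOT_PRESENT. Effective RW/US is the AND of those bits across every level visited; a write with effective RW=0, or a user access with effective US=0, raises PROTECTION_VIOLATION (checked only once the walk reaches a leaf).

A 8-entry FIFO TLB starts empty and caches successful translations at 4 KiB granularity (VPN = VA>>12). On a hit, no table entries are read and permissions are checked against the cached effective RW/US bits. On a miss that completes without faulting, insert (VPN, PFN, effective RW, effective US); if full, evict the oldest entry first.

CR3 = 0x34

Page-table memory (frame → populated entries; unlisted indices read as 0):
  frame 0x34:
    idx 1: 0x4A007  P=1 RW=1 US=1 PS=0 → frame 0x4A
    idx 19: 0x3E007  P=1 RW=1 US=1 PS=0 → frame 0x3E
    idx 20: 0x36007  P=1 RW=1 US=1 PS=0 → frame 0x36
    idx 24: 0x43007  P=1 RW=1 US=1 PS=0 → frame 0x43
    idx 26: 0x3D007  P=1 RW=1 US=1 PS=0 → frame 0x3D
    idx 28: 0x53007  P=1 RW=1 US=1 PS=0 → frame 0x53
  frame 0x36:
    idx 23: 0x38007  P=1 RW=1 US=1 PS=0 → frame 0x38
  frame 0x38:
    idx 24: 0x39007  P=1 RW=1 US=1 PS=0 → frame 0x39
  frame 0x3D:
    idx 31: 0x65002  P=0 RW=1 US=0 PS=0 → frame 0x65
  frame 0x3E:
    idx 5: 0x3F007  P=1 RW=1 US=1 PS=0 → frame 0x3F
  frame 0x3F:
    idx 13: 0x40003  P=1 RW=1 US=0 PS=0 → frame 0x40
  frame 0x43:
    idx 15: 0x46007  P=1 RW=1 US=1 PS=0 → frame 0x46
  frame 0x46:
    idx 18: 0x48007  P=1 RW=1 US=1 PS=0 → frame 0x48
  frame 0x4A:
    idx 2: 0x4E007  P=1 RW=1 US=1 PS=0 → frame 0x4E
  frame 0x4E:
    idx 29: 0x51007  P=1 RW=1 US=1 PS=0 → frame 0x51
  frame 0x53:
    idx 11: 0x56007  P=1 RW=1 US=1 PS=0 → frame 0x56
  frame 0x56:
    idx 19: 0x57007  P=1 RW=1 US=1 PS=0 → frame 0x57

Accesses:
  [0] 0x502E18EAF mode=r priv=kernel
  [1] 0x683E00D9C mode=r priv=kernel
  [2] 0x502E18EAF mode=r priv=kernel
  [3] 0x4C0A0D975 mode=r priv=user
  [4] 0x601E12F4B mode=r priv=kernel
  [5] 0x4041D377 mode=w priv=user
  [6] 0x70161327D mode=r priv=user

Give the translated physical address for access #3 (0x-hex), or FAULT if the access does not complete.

Walk each access:
#0 VA=0x502E18EAF (r,kernel):
  L0 @0x34[20] → 0x36007  P=1,RW=1,US=1,PS=0
  L1 @0x36[23] → 0x38007  P=1,RW=1,US=1,PS=0
  L2 @0x38[24] → 0x39007  P=1,RW=1,US=1,PS=0
  ✓ 0x39EAF  — 3 lookups
#1 VA=0x683E00D9C (r,kernel):
  L0 @0x34[26] → 0x3D007  P=1,RW=1,US=1,PS=0
  L1 @0x3D[31] → 0x65002  P=0,RW=1,US=0,PS=0
  ✗ PAGE_NOT_PRESENT  [2 reads]
#2 VA=0x502E18EAF (r,kernel):
  TLB hit vpn=0x502E18 → PA=0x39EAF
#3 VA=0x4C0A0D975 (r,user):
  L0 @0x34[19] → 0x3E007  P=1,RW=1,US=1,PS=0
  L1 @0x3E[5] → 0x3F007  P=1,RW=1,US=1,PS=0
  L2 @0x3F[13] → 0x40003  P=1,RW=1,US=0,PS=0
  ✗ PROTECTION_VIOLATION  [3 reads]
#4 VA=0x601E12F4B (r,kernel):
  L0 @0x34[24] → 0x43007  P=1,RW=1,US=1,PS=0
  L1 @0x43[15] → 0x46007  P=1,RW=1,US=1,PS=0
  L2 @0x46[18] → 0x48007  P=1,RW=1,US=1,PS=0
  ✓ 0x48F4B  — 3 lookups
#5 VA=0x4041D377 (w,user):
  L0 @0x34[1] → 0x4A007  P=1,RW=1,US=1,PS=0
  L1 @0x4A[2] → 0x4E007  P=1,RW=1,US=1,PS=0
  L2 @0x4E[29] → 0x51007  P=1,RW=1,US=1,PS=0
  ✓ 0x51377  — 3 lookups
#6 VA=0x70161327D (r,user):
  L0 @0x34[28] → 0x53007  P=1,RW=1,US=1,PS=0
  L1 @0x53[11] → 0x56007  P=1,RW=1,US=1,PS=0
  L2 @0x56[19] → 0x57007  P=1,RW=1,US=1,PS=0
  ✓ 0x5727D  — 3 lookups

Access #3 PA: FAULT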